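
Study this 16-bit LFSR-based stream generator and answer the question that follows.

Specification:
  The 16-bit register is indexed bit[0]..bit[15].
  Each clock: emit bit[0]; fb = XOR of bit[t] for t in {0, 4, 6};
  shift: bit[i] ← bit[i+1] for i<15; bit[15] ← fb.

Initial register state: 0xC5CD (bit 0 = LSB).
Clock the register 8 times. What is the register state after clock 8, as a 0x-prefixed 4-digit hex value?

reg_0 = 0xC5CD
clock 1: out=1, reg = 0x62E6
clock 2: out=0, reg = 0xB173
clock 3: out=1, reg = 0xD8B9
clock 4: out=1, reg = 0x6C5C
clock 5: out=0, reg = 0x362E
clock 6: out=0, reg = 0x1B17
clock 7: out=1, reg = 0x0D8B
clock 8: out=1, reg = 0x86C5

0x86C5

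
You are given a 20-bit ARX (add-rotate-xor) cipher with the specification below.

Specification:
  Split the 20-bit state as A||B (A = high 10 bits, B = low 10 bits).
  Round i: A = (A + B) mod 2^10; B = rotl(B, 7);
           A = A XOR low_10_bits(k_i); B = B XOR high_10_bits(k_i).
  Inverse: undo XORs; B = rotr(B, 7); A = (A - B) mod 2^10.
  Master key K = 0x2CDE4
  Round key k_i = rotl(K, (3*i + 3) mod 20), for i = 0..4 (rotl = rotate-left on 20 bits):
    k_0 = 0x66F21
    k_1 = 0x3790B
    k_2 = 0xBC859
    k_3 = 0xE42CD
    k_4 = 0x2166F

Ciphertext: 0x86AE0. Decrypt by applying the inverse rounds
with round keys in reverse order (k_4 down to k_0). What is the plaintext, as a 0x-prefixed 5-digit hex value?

0x25CDF

s_0 = ciphertext = 0x86AE0
s_1 = InvRound(s_0, k_4) = 0x5272C
s_2 = InvRound(s_1, k_3) = 0x68DE1
s_3 = InvRound(s_2, k_2) = 0x5709E
s_4 = InvRound(s_3, k_1) = 0x95E00
s_5 = InvRound(s_4, k_0) = 0x25CDF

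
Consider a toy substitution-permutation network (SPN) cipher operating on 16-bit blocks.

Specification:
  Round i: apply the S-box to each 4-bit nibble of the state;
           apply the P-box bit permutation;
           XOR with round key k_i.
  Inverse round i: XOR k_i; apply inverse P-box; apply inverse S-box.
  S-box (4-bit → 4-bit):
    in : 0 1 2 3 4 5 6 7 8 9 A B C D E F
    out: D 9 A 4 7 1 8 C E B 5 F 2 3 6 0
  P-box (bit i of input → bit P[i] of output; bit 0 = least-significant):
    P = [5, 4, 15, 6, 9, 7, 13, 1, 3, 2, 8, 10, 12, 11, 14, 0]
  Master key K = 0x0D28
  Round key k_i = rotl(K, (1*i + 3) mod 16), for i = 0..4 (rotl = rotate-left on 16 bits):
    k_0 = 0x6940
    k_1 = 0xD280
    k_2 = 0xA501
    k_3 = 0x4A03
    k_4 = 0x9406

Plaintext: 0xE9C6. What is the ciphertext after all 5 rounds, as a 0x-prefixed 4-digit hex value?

0x7864

s_0 = plaintext = 0xE9C6
s_1 = Round(s_0, k_0) = 0x258C
s_2 = Round(s_1, k_1) = 0xFA1B
s_3 = Round(s_2, k_2) = 0x267B
s_4 = Round(s_3, k_3) = 0xE670
s_5 = Round(s_4, k_4) = 0x7864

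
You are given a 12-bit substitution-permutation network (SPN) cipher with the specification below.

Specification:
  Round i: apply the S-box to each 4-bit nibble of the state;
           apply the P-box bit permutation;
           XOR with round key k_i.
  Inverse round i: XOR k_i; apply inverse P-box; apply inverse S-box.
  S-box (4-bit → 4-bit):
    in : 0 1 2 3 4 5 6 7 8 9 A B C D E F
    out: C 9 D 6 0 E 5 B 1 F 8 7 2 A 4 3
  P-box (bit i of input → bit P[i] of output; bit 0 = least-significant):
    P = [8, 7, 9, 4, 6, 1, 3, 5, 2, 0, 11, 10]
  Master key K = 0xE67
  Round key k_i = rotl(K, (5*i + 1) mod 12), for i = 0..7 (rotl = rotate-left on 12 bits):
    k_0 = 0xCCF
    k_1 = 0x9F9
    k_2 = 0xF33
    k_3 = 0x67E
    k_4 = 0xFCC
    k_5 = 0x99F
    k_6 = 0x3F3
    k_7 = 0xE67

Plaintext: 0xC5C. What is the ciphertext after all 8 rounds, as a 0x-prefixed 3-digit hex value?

0x3AA

s_0 = plaintext = 0xC5C
s_1 = Round(s_0, k_0) = 0xC64
s_2 = Round(s_1, k_1) = 0x9B0
s_3 = Round(s_2, k_2) = 0x16C
s_4 = Round(s_3, k_3) = 0x2B2
s_5 = Round(s_4, k_4) = 0x092
s_6 = Round(s_5, k_5) = 0x6E5
s_7 = Round(s_6, k_6) = 0x96F
s_8 = Round(s_7, k_7) = 0x3AA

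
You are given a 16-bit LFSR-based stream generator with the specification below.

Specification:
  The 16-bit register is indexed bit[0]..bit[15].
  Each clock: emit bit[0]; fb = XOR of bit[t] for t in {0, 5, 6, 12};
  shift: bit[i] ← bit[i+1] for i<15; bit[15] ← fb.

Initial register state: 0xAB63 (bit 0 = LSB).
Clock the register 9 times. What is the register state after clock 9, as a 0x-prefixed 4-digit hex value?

reg_0 = 0xAB63
clock 1: out=1, reg = 0xD5B1
clock 2: out=1, reg = 0xEAD8
clock 3: out=0, reg = 0xF56C
clock 4: out=0, reg = 0xFAB6
clock 5: out=0, reg = 0x7D5B
clock 6: out=1, reg = 0xBEAD
clock 7: out=1, reg = 0xDF56
clock 8: out=0, reg = 0x6FAB
clock 9: out=1, reg = 0x37D5

0x37D5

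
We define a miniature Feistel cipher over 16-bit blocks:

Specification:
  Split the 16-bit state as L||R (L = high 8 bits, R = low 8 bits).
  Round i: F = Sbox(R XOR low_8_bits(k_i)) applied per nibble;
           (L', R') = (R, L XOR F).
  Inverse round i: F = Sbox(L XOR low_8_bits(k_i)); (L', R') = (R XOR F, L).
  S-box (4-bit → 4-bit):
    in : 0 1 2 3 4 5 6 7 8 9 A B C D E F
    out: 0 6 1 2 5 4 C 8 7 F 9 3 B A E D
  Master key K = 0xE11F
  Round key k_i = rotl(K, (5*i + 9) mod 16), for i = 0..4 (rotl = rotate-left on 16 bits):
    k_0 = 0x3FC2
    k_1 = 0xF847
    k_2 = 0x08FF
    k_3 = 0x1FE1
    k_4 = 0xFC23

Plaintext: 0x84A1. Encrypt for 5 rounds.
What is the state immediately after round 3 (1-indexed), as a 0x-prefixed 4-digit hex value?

0xA701

s_0 = plaintext = 0x84A1
s_1 = Round(s_0, k_0) = 0xA146
s_2 = Round(s_1, k_1) = 0x46A7
s_3 = Round(s_2, k_2) = 0xA701
s_4 = Round(s_3, k_3) = 0x0147
s_5 = Round(s_4, k_4) = 0x47C4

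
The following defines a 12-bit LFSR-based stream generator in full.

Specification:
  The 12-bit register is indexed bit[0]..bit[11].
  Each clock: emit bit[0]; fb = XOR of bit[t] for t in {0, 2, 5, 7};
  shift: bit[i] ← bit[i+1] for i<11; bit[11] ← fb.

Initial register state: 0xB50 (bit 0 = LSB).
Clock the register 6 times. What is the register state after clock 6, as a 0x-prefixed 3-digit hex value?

0x22D

reg_0 = 0xB50
clock 1: out=0, reg = 0x5A8
clock 2: out=0, reg = 0x2D4
clock 3: out=0, reg = 0x16A
clock 4: out=0, reg = 0x8B5
clock 5: out=1, reg = 0x45A
clock 6: out=0, reg = 0x22D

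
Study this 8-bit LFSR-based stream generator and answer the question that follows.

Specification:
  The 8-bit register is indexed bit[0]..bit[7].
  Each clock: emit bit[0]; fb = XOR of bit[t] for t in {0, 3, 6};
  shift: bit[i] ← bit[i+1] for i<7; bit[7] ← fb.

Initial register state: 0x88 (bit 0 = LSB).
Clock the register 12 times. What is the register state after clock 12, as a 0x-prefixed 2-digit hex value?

reg_0 = 0x88
clock 1: out=0, reg = 0xC4
clock 2: out=0, reg = 0xE2
clock 3: out=0, reg = 0xF1
clock 4: out=1, reg = 0x78
clock 5: out=0, reg = 0x3C
clock 6: out=0, reg = 0x9E
clock 7: out=0, reg = 0xCF
clock 8: out=1, reg = 0xE7
clock 9: out=1, reg = 0x73
clock 10: out=1, reg = 0x39
clock 11: out=1, reg = 0x1C
clock 12: out=0, reg = 0x8E

0x8E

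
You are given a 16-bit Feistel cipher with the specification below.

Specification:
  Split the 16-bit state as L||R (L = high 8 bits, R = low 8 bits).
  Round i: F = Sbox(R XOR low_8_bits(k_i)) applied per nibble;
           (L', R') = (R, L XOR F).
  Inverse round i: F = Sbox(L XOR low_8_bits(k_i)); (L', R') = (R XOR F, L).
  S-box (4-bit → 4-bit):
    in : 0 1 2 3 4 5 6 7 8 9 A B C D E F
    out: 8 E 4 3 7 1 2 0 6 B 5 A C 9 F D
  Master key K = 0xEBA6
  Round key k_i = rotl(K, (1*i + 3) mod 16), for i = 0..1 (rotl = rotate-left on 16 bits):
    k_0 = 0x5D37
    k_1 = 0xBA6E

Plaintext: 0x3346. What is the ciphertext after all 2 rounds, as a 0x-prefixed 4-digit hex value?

s_0 = plaintext = 0x3346
s_1 = Round(s_0, k_0) = 0x463D
s_2 = Round(s_1, k_1) = 0x3D55

0x3D55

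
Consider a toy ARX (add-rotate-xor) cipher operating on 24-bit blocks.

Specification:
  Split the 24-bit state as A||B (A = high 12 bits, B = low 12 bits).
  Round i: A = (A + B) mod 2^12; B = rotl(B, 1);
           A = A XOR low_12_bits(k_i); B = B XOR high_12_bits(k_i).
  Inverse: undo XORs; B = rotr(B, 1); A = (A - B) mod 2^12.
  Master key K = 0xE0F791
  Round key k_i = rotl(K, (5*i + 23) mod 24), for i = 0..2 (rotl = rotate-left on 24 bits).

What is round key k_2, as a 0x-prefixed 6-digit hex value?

0xEF23C1

K = 0xE0F791
k_0 = rotl(K, (5*0+23) mod 24) = rotl(K, 23) = 0xF07BC8
k_1 = rotl(K, (5*1+23) mod 24) = rotl(K, 4) = 0x0F791E
k_2 = rotl(K, (5*2+23) mod 24) = rotl(K, 9) = 0xEF23C1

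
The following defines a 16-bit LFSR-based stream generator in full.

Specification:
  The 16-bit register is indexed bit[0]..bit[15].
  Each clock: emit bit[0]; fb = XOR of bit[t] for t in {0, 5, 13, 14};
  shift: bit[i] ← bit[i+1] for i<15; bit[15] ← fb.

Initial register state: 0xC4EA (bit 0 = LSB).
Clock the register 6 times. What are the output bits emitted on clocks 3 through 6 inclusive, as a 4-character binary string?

reg_0 = 0xC4EA
clock 1: out=0, reg = 0x6275
clock 2: out=1, reg = 0x313A
clock 3: out=0, reg = 0x189D
clock 4: out=1, reg = 0x8C4E
clock 5: out=0, reg = 0x4627
clock 6: out=1, reg = 0xA313

0101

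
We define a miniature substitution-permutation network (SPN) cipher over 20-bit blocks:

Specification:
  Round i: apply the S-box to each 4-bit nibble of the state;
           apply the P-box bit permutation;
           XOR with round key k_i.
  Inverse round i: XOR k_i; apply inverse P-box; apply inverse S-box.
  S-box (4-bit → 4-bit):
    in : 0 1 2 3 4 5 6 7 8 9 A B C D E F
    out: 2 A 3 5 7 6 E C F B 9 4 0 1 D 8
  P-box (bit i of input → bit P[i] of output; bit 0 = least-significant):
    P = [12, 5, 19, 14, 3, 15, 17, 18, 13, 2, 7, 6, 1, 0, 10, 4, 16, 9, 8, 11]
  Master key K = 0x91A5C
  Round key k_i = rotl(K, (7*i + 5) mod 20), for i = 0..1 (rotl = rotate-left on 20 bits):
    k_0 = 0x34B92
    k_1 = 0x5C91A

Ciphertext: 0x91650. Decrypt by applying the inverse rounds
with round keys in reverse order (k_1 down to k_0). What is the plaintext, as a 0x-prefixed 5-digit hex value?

s_0 = ciphertext = 0x91650
s_1 = InvRound(s_0, k_1) = 0x63F9E
s_2 = InvRound(s_1, k_0) = 0xDB2AA

0xDB2AA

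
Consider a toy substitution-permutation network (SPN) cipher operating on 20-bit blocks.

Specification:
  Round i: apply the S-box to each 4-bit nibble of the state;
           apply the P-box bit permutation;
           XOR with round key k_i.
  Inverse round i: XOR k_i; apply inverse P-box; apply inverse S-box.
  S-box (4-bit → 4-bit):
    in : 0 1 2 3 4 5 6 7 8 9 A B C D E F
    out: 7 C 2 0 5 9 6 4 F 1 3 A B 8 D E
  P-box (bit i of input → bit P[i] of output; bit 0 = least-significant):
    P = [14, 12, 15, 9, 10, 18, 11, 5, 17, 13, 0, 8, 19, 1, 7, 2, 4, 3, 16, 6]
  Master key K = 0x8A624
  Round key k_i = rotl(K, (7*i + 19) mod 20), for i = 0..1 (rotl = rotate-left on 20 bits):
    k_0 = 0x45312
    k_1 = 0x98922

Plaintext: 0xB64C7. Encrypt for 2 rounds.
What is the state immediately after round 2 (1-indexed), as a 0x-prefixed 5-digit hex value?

0xDC10F

s_0 = plaintext = 0xB64C7
s_1 = Round(s_0, k_0) = 0x2D7F9
s_2 = Round(s_1, k_1) = 0xDC10F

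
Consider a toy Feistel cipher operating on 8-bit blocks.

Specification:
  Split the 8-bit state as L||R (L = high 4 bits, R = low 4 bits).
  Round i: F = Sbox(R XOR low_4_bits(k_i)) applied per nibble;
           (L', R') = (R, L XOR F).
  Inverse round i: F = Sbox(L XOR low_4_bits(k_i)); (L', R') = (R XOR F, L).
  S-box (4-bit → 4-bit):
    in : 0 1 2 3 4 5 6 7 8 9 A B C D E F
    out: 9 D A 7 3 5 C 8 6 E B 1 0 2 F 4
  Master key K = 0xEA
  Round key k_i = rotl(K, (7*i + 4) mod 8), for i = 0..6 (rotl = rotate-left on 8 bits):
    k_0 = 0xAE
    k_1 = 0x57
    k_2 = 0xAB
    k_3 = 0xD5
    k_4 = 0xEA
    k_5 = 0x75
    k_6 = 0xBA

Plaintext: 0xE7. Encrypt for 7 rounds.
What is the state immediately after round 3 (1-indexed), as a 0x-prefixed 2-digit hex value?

s_0 = plaintext = 0xE7
s_1 = Round(s_0, k_0) = 0x70
s_2 = Round(s_1, k_1) = 0x0F
s_3 = Round(s_2, k_2) = 0xF3
s_4 = Round(s_3, k_3) = 0x33
s_5 = Round(s_4, k_4) = 0x3D
s_6 = Round(s_5, k_5) = 0xD5
s_7 = Round(s_6, k_6) = 0x59

0xF3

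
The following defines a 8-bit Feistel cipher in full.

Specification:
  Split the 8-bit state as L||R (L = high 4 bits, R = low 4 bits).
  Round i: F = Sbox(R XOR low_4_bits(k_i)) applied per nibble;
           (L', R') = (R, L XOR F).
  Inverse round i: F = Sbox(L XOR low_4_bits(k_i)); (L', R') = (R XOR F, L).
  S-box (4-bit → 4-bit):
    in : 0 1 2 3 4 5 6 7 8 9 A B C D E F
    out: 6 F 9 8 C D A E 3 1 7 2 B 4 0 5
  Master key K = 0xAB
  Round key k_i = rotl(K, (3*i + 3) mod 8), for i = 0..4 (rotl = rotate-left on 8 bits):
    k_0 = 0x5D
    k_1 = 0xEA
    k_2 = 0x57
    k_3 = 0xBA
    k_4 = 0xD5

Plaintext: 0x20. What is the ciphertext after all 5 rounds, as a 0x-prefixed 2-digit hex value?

0x5B

s_0 = plaintext = 0x20
s_1 = Round(s_0, k_0) = 0x06
s_2 = Round(s_1, k_1) = 0x6B
s_3 = Round(s_2, k_2) = 0xBD
s_4 = Round(s_3, k_3) = 0xD5
s_5 = Round(s_4, k_4) = 0x5B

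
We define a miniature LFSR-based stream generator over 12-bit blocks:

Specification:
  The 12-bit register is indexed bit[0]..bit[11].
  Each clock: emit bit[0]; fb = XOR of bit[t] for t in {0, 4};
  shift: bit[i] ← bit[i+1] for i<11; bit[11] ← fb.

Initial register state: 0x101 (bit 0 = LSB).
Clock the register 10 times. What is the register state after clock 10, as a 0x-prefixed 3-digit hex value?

reg_0 = 0x101
clock 1: out=1, reg = 0x880
clock 2: out=0, reg = 0x440
clock 3: out=0, reg = 0x220
clock 4: out=0, reg = 0x110
clock 5: out=0, reg = 0x888
clock 6: out=0, reg = 0x444
clock 7: out=0, reg = 0x222
clock 8: out=0, reg = 0x111
clock 9: out=1, reg = 0x088
clock 10: out=0, reg = 0x044

0x044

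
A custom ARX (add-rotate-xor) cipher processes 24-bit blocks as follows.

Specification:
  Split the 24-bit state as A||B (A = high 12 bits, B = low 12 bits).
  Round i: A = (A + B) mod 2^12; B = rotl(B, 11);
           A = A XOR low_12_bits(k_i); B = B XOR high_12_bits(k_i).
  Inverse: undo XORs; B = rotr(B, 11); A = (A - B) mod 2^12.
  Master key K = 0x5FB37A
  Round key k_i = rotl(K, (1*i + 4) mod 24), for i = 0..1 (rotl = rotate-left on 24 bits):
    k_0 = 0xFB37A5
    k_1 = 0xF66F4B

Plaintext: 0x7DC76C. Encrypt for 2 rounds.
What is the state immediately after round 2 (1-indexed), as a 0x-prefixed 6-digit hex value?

s_0 = plaintext = 0x7DC76C
s_1 = Round(s_0, k_0) = 0x8EDC05
s_2 = Round(s_1, k_1) = 0xBB9164

0xBB9164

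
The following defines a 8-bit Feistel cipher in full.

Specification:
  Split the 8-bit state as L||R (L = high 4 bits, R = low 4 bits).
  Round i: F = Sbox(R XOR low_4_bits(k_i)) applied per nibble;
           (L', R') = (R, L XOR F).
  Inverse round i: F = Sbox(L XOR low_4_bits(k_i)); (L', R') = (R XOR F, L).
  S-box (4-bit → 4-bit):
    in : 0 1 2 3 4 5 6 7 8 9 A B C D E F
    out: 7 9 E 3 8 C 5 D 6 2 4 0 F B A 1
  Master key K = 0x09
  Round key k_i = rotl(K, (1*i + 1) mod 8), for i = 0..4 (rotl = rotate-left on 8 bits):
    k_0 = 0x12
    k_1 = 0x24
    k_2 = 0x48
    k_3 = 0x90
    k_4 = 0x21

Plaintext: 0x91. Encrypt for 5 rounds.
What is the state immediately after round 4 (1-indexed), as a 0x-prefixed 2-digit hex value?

0x99

s_0 = plaintext = 0x91
s_1 = Round(s_0, k_0) = 0x1A
s_2 = Round(s_1, k_1) = 0xAB
s_3 = Round(s_2, k_2) = 0xB9
s_4 = Round(s_3, k_3) = 0x99
s_5 = Round(s_4, k_4) = 0x9F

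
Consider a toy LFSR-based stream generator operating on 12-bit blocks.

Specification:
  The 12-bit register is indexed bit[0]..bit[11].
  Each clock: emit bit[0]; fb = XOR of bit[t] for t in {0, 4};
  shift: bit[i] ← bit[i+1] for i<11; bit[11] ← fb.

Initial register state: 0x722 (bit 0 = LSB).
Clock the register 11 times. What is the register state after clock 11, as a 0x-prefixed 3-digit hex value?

0xEA0

reg_0 = 0x722
clock 1: out=0, reg = 0x391
clock 2: out=1, reg = 0x1C8
clock 3: out=0, reg = 0x0E4
clock 4: out=0, reg = 0x072
clock 5: out=0, reg = 0x839
clock 6: out=1, reg = 0x41C
clock 7: out=0, reg = 0xA0E
clock 8: out=0, reg = 0x507
clock 9: out=1, reg = 0xA83
clock 10: out=1, reg = 0xD41
clock 11: out=1, reg = 0xEA0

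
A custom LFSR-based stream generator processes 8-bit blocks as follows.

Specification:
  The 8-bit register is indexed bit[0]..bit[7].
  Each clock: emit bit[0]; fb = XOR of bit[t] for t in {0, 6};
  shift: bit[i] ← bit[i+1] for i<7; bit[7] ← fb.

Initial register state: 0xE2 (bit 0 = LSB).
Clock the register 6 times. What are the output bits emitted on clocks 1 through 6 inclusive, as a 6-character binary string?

reg_0 = 0xE2
clock 1: out=0, reg = 0xF1
clock 2: out=1, reg = 0x78
clock 3: out=0, reg = 0xBC
clock 4: out=0, reg = 0x5E
clock 5: out=0, reg = 0xAF
clock 6: out=1, reg = 0xD7

010001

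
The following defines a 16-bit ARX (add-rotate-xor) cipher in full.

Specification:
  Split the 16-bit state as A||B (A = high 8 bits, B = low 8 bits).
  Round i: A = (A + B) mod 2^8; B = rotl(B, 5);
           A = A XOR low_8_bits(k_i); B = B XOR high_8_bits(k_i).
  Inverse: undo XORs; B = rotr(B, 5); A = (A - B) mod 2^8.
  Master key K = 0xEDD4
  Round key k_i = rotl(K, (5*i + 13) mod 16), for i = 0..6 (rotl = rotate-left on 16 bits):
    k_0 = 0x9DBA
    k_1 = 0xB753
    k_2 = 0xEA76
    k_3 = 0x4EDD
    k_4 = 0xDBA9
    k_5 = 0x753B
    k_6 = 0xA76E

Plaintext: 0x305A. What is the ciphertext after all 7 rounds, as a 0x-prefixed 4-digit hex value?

0x8D35

s_0 = plaintext = 0x305A
s_1 = Round(s_0, k_0) = 0x30D6
s_2 = Round(s_1, k_1) = 0x556D
s_3 = Round(s_2, k_2) = 0xB447
s_4 = Round(s_3, k_3) = 0x26A6
s_5 = Round(s_4, k_4) = 0x650F
s_6 = Round(s_5, k_5) = 0x4F94
s_7 = Round(s_6, k_6) = 0x8D35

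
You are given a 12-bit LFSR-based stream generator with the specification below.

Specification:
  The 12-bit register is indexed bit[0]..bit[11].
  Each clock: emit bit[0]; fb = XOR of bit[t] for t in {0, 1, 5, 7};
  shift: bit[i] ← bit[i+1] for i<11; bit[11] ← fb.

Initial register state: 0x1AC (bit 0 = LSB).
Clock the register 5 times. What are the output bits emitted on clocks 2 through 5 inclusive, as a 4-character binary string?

reg_0 = 0x1AC
clock 1: out=0, reg = 0x0D6
clock 2: out=0, reg = 0x06B
clock 3: out=1, reg = 0x835
clock 4: out=1, reg = 0x41A
clock 5: out=0, reg = 0xA0D

0110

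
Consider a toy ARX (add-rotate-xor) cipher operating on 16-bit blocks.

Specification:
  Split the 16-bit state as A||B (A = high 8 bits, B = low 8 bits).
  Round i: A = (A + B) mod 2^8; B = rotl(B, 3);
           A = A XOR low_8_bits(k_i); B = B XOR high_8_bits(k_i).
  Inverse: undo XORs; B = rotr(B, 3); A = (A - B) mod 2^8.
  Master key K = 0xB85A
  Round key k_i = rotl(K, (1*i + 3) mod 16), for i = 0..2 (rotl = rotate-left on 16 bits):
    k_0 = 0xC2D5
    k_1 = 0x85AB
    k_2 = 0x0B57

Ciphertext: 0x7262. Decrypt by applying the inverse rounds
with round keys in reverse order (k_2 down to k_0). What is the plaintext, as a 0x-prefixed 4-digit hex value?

0xF1FA

s_0 = ciphertext = 0x7262
s_1 = InvRound(s_0, k_2) = 0xF82D
s_2 = InvRound(s_1, k_1) = 0x3E15
s_3 = InvRound(s_2, k_0) = 0xF1FA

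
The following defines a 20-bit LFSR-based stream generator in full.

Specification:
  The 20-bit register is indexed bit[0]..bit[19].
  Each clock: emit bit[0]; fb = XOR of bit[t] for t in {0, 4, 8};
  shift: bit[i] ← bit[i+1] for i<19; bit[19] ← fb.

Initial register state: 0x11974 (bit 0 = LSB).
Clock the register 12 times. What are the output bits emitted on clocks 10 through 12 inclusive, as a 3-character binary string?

001

reg_0 = 0x11974
clock 1: out=0, reg = 0x08CBA
clock 2: out=0, reg = 0x8465D
clock 3: out=1, reg = 0x4232E
clock 4: out=0, reg = 0xA1197
clock 5: out=1, reg = 0xD08CB
clock 6: out=1, reg = 0xE8465
clock 7: out=1, reg = 0xF4232
clock 8: out=0, reg = 0xFA119
clock 9: out=1, reg = 0xFD08C
clock 10: out=0, reg = 0x7E846
clock 11: out=0, reg = 0x3F423
clock 12: out=1, reg = 0x9FA11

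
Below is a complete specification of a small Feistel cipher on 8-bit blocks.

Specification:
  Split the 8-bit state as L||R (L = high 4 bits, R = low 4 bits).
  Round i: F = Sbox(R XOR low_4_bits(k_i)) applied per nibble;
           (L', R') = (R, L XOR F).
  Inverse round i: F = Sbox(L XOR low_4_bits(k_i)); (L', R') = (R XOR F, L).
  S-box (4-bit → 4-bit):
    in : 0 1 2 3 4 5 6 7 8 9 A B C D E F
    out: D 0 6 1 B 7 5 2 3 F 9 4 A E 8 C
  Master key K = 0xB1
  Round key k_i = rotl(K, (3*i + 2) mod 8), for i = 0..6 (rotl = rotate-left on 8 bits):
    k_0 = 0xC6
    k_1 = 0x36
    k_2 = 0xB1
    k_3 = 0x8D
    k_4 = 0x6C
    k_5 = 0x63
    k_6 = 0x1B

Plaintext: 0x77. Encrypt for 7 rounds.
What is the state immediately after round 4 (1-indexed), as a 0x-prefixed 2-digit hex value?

s_0 = plaintext = 0x77
s_1 = Round(s_0, k_0) = 0x77
s_2 = Round(s_1, k_1) = 0x77
s_3 = Round(s_2, k_2) = 0x72
s_4 = Round(s_3, k_3) = 0x2B
s_5 = Round(s_4, k_4) = 0xB0
s_6 = Round(s_5, k_5) = 0x0A
s_7 = Round(s_6, k_6) = 0xA0

0x2B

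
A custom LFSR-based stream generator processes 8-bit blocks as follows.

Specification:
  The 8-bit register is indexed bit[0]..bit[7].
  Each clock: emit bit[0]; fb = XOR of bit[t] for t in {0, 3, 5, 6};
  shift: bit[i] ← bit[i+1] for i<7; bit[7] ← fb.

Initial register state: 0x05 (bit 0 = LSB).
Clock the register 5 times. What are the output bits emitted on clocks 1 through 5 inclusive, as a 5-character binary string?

10100

reg_0 = 0x05
clock 1: out=1, reg = 0x82
clock 2: out=0, reg = 0x41
clock 3: out=1, reg = 0x20
clock 4: out=0, reg = 0x90
clock 5: out=0, reg = 0x48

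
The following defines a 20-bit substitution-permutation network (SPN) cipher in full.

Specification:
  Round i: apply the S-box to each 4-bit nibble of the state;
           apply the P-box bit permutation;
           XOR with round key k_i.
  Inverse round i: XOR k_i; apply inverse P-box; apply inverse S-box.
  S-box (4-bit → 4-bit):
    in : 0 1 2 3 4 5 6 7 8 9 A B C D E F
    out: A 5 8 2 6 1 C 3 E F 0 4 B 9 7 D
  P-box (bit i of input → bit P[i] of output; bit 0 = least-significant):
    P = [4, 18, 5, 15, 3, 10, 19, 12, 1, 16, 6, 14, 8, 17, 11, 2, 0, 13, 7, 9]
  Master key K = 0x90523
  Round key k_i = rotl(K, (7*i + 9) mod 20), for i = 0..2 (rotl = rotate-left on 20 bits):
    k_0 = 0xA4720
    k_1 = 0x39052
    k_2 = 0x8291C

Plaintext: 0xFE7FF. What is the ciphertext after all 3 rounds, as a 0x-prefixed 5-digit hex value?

s_0 = plaintext = 0xFE7FF
s_1 = Round(s_0, k_0) = 0x1DC9B
s_2 = Round(s_1, k_1) = 0xAC5FD
s_3 = Round(s_2, k_2) = 0x2B802

0x2B802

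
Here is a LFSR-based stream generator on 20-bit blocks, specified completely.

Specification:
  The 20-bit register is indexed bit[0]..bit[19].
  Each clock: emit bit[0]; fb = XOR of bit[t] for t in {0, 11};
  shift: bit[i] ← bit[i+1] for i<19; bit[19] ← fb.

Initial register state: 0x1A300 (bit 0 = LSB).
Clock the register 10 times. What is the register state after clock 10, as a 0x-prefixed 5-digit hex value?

reg_0 = 0x1A300
clock 1: out=0, reg = 0x0D180
clock 2: out=0, reg = 0x068C0
clock 3: out=0, reg = 0x83460
clock 4: out=0, reg = 0x41A30
clock 5: out=0, reg = 0xA0D18
clock 6: out=0, reg = 0xD068C
clock 7: out=0, reg = 0x68346
clock 8: out=0, reg = 0x341A3
clock 9: out=1, reg = 0x9A0D1
clock 10: out=1, reg = 0xCD068

0xCD068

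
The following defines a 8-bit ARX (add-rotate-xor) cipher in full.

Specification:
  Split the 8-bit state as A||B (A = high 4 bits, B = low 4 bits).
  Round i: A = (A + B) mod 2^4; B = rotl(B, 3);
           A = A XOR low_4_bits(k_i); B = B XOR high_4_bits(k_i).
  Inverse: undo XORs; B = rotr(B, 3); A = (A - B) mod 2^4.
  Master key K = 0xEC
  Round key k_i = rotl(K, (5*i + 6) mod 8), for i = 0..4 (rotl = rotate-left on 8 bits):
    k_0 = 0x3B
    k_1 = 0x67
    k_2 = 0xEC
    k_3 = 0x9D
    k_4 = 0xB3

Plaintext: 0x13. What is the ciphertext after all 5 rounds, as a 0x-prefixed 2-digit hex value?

s_0 = plaintext = 0x13
s_1 = Round(s_0, k_0) = 0xFA
s_2 = Round(s_1, k_1) = 0xE3
s_3 = Round(s_2, k_2) = 0xD7
s_4 = Round(s_3, k_3) = 0x92
s_5 = Round(s_4, k_4) = 0x8A

0x8A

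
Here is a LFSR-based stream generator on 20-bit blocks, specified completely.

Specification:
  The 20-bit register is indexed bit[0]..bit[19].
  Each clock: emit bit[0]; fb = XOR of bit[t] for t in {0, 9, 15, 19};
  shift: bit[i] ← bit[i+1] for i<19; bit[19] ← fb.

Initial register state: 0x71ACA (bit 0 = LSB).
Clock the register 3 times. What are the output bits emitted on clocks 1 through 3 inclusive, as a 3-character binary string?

reg_0 = 0x71ACA
clock 1: out=0, reg = 0xB8D65
clock 2: out=1, reg = 0xDC6B2
clock 3: out=0, reg = 0xEE359

010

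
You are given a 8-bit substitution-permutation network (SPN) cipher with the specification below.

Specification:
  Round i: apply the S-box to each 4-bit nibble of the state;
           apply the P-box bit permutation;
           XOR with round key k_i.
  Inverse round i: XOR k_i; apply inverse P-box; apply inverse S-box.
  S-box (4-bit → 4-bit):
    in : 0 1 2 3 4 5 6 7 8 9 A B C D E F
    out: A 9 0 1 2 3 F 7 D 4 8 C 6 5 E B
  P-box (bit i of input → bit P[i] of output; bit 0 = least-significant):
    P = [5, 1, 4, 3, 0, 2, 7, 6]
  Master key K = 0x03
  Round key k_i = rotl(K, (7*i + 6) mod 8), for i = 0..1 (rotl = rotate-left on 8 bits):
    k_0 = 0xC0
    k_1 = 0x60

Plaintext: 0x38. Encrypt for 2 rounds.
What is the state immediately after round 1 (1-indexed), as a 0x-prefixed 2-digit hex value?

s_0 = plaintext = 0x38
s_1 = Round(s_0, k_0) = 0xF9
s_2 = Round(s_1, k_1) = 0x35

0xF9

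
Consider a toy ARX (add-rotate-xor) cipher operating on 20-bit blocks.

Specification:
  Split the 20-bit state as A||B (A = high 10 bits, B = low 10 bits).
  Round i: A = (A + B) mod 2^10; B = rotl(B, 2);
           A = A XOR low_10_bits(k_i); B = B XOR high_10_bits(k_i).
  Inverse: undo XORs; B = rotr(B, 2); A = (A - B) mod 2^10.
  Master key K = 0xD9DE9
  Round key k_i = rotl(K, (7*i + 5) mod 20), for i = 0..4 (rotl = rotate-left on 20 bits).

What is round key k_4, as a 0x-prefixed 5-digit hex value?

0xD3B3B

K = 0xD9DE9
k_0 = rotl(K, (7*0+5) mod 20) = rotl(K, 5) = 0x3BD3B
k_1 = rotl(K, (7*1+5) mod 20) = rotl(K, 12) = 0xE9D9D
k_2 = rotl(K, (7*2+5) mod 20) = rotl(K, 19) = 0xECEF4
k_3 = rotl(K, (7*3+5) mod 20) = rotl(K, 6) = 0x77A76
k_4 = rotl(K, (7*4+5) mod 20) = rotl(K, 13) = 0xD3B3B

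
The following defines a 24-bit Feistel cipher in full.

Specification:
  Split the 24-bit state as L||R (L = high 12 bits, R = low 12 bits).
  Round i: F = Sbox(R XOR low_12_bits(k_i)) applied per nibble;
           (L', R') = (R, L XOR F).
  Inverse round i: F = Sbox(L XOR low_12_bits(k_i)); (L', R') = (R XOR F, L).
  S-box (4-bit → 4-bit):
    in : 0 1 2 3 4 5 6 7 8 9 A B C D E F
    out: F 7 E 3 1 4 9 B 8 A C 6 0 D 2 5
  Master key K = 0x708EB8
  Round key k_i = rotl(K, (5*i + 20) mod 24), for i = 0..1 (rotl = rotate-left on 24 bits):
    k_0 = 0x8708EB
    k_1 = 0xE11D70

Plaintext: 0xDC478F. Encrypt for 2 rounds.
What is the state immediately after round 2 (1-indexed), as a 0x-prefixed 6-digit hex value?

s_0 = plaintext = 0xDC478F
s_1 = Round(s_0, k_0) = 0x78F855
s_2 = Round(s_1, k_1) = 0x85536B

0x85536B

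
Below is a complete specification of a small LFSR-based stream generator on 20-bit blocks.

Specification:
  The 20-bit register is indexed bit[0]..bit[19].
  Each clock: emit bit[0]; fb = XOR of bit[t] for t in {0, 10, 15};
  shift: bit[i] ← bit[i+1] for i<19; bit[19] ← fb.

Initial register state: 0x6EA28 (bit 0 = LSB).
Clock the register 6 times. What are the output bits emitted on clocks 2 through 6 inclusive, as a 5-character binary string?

reg_0 = 0x6EA28
clock 1: out=0, reg = 0xB7514
clock 2: out=0, reg = 0xDBA8A
clock 3: out=0, reg = 0xEDD45
clock 4: out=1, reg = 0xF6EA2
clock 5: out=0, reg = 0xFB751
clock 6: out=1, reg = 0xFDBA8

00101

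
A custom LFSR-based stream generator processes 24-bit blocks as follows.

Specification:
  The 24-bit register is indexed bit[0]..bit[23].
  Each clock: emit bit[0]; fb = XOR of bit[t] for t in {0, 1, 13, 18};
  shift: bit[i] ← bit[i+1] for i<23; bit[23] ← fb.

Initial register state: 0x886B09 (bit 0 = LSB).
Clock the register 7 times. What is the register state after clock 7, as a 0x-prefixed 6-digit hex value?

0xD910D6

reg_0 = 0x886B09
clock 1: out=1, reg = 0x443584
clock 2: out=0, reg = 0x221AC2
clock 3: out=0, reg = 0x910D61
clock 4: out=1, reg = 0xC886B0
clock 5: out=0, reg = 0x644358
clock 6: out=0, reg = 0xB221AC
clock 7: out=0, reg = 0xD910D6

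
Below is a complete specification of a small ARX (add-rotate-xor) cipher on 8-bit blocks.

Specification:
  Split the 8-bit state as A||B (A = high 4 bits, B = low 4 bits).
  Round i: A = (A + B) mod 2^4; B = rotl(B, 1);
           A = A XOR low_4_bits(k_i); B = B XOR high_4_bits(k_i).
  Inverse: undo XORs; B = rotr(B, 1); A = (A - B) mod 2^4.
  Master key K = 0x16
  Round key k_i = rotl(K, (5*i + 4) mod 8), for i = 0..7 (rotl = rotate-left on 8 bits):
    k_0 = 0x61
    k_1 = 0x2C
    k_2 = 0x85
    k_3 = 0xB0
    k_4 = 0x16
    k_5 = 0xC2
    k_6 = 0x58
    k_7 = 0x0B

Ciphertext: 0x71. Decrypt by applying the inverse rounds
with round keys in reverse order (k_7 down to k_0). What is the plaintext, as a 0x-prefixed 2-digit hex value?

s_0 = ciphertext = 0x71
s_1 = InvRound(s_0, k_7) = 0x48
s_2 = InvRound(s_1, k_6) = 0xEE
s_3 = InvRound(s_2, k_5) = 0xB1
s_4 = InvRound(s_3, k_4) = 0xD0
s_5 = InvRound(s_4, k_3) = 0x0D
s_6 = InvRound(s_5, k_2) = 0xBA
s_7 = InvRound(s_6, k_1) = 0x34
s_8 = InvRound(s_7, k_0) = 0x11

0x11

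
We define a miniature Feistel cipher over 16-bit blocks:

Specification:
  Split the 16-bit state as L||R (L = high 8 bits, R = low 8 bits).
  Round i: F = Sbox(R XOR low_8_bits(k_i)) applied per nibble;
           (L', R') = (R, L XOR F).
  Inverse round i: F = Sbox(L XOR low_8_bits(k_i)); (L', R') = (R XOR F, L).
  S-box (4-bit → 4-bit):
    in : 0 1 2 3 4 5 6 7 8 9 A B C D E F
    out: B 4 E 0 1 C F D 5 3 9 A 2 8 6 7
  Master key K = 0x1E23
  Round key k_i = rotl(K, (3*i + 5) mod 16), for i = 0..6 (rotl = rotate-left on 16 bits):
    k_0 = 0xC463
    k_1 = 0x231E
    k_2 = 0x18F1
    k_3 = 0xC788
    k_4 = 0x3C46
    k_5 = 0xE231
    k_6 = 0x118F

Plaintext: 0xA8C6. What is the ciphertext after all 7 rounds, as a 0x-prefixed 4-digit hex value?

0xF39B

s_0 = plaintext = 0xA8C6
s_1 = Round(s_0, k_0) = 0xC634
s_2 = Round(s_1, k_1) = 0x342F
s_3 = Round(s_2, k_2) = 0x2FB2
s_4 = Round(s_3, k_3) = 0xB226
s_5 = Round(s_4, k_4) = 0x2649
s_6 = Round(s_5, k_5) = 0x49F3
s_7 = Round(s_6, k_6) = 0xF39B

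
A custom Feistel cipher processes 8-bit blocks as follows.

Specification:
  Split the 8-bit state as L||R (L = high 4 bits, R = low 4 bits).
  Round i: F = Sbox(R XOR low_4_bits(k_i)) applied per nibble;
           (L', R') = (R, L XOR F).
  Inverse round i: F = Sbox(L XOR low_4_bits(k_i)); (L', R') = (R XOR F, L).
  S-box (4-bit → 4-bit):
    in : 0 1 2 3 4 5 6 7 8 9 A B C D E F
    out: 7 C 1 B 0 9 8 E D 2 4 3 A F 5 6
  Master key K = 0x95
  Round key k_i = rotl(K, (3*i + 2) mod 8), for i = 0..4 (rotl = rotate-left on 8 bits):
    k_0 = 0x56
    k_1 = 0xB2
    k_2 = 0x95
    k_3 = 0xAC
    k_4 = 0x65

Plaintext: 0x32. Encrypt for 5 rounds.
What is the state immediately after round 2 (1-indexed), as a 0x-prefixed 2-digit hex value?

s_0 = plaintext = 0x32
s_1 = Round(s_0, k_0) = 0x23
s_2 = Round(s_1, k_1) = 0x3E
s_3 = Round(s_2, k_2) = 0xE0
s_4 = Round(s_3, k_3) = 0x04
s_5 = Round(s_4, k_4) = 0x4C

0x3E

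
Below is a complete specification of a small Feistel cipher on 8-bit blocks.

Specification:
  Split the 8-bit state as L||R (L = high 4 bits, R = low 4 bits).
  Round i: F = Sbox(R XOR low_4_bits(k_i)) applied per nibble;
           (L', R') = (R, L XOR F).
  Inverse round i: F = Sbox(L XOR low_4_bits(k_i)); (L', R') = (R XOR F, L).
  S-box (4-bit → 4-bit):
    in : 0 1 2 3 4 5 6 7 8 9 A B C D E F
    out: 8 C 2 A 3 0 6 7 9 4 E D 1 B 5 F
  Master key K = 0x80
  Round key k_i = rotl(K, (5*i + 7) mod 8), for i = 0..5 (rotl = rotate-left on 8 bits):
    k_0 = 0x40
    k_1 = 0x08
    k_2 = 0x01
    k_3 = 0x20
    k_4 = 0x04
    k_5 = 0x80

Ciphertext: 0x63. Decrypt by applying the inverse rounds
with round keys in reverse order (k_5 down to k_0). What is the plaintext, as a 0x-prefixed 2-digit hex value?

s_0 = ciphertext = 0x63
s_1 = InvRound(s_0, k_5) = 0x56
s_2 = InvRound(s_1, k_4) = 0xA5
s_3 = InvRound(s_2, k_3) = 0xBA
s_4 = InvRound(s_3, k_2) = 0x4B
s_5 = InvRound(s_4, k_1) = 0xA4
s_6 = InvRound(s_5, k_0) = 0xAA

0xAA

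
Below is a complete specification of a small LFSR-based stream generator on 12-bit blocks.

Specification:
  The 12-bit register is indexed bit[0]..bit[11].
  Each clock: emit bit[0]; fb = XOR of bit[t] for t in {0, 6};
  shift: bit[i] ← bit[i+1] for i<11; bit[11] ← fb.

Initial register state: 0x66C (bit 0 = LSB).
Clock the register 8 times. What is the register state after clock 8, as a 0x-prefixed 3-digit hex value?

reg_0 = 0x66C
clock 1: out=0, reg = 0xB36
clock 2: out=0, reg = 0x59B
clock 3: out=1, reg = 0xACD
clock 4: out=1, reg = 0x566
clock 5: out=0, reg = 0xAB3
clock 6: out=1, reg = 0xD59
clock 7: out=1, reg = 0x6AC
clock 8: out=0, reg = 0x356

0x356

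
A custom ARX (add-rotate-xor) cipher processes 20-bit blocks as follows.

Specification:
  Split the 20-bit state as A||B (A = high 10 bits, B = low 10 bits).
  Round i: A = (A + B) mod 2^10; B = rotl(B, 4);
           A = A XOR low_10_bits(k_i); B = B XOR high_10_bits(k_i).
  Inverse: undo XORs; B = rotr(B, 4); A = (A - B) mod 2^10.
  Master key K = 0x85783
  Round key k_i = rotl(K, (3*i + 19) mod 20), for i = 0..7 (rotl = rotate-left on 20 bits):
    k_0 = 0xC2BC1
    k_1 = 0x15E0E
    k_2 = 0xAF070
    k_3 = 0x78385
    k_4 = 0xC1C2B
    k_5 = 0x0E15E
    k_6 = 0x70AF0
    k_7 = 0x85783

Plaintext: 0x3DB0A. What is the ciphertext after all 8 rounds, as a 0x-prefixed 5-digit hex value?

0x02F19

s_0 = plaintext = 0x3DB0A
s_1 = Round(s_0, k_0) = 0xF07A6
s_2 = Round(s_1, k_1) = 0x5A639
s_3 = Round(s_2, k_2) = 0xF4924
s_4 = Round(s_3, k_3) = 0xDCFA4
s_5 = Round(s_4, k_4) = 0xCF149
s_6 = Round(s_5, k_5) = 0x76CAD
s_7 = Round(s_6, k_6) = 0x1E310
s_8 = Round(s_7, k_7) = 0x02F19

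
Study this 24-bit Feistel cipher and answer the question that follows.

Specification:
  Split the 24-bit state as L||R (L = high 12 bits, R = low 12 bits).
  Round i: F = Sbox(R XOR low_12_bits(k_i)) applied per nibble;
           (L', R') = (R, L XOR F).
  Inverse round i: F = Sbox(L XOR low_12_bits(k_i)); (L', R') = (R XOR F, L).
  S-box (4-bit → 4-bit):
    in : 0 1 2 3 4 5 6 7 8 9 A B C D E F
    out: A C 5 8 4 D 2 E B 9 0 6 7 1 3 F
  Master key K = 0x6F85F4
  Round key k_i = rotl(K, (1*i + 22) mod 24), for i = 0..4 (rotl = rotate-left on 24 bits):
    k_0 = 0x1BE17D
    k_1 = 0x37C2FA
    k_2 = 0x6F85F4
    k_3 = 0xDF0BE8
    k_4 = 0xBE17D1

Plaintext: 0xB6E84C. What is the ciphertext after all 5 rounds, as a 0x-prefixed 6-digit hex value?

0xCB2A22

s_0 = plaintext = 0xB6E84C
s_1 = Round(s_0, k_0) = 0x84C2E2
s_2 = Round(s_1, k_1) = 0x2E2287
s_3 = Round(s_2, k_2) = 0x287C0A
s_4 = Round(s_3, k_3) = 0xC0ACB2
s_5 = Round(s_4, k_4) = 0xCB2A22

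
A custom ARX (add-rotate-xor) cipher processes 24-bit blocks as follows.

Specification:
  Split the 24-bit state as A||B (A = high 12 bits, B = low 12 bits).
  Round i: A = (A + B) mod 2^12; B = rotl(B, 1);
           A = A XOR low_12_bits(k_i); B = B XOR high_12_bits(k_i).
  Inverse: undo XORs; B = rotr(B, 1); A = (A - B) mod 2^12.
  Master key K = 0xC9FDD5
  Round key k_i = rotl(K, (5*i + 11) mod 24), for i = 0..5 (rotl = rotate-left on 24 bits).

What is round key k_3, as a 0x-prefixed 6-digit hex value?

0x27F757

K = 0xC9FDD5
k_0 = rotl(K, (5*0+11) mod 24) = rotl(K, 11) = 0xEEAE4F
k_1 = rotl(K, (5*1+11) mod 24) = rotl(K, 16) = 0xD5C9FD
k_2 = rotl(K, (5*2+11) mod 24) = rotl(K, 21) = 0xB93FBA
k_3 = rotl(K, (5*3+11) mod 24) = rotl(K, 2) = 0x27F757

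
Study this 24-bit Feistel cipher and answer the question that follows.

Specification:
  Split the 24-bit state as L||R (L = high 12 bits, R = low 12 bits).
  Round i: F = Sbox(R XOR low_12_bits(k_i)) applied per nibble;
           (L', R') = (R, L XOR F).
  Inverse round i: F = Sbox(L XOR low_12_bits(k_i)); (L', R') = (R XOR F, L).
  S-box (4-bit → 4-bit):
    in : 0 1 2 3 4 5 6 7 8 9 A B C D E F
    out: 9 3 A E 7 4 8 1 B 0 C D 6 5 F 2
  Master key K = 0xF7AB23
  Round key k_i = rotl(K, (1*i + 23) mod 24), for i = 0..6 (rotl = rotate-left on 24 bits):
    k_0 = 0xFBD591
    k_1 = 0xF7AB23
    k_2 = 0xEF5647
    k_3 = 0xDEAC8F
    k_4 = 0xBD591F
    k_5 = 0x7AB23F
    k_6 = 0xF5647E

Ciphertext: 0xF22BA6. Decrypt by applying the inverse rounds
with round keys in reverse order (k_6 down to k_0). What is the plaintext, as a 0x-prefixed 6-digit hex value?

0x5D8B28

s_0 = ciphertext = 0xF22BA6
s_1 = InvRound(s_0, k_6) = 0x6E0F22
s_2 = InvRound(s_1, k_5) = 0x8706E0
s_3 = InvRound(s_2, k_4) = 0x562870
s_4 = InvRound(s_3, k_3) = 0x885562
s_5 = InvRound(s_4, k_2) = 0xA08885
s_6 = InvRound(s_5, k_1) = 0xB28A08
s_7 = InvRound(s_6, k_0) = 0x5D8B28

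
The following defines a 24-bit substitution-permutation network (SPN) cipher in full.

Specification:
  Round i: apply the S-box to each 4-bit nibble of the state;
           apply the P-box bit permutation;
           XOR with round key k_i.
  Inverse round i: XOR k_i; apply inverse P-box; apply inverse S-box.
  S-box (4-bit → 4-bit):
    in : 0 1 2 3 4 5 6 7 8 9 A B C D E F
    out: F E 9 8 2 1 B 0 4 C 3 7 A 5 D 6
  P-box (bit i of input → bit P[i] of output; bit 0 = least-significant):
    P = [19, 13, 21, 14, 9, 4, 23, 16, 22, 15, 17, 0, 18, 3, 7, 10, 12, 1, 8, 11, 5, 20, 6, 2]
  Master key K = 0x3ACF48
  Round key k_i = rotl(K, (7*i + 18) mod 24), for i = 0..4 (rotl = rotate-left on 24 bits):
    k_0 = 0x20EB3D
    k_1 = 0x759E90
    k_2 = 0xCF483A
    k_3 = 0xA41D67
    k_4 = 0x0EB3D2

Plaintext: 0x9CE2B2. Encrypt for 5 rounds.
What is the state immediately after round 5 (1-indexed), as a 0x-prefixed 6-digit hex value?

s_0 = plaintext = 0x9CE2B2
s_1 = Round(s_0, k_0) = 0xECA5EA
s_2 = Round(s_1, k_1) = 0xB8B4FE
s_3 = Round(s_2, k_2) = 0x7389C2
s_4 = Round(s_3, k_3) = 0xAF55F6
s_5 = Round(s_4, k_4) = 0xD2D2E0

0xD2D2E0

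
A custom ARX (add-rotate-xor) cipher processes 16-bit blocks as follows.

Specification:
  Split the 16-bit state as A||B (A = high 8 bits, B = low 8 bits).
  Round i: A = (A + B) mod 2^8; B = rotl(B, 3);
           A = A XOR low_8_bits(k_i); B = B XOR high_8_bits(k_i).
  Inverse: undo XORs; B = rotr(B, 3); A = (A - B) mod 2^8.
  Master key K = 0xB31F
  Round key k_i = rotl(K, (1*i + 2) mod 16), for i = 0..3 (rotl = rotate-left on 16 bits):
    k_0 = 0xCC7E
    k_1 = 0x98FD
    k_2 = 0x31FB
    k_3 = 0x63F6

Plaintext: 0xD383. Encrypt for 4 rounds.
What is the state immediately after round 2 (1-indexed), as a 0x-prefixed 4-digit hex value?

0x051E

s_0 = plaintext = 0xD383
s_1 = Round(s_0, k_0) = 0x28D0
s_2 = Round(s_1, k_1) = 0x051E
s_3 = Round(s_2, k_2) = 0xD8C1
s_4 = Round(s_3, k_3) = 0x6F6D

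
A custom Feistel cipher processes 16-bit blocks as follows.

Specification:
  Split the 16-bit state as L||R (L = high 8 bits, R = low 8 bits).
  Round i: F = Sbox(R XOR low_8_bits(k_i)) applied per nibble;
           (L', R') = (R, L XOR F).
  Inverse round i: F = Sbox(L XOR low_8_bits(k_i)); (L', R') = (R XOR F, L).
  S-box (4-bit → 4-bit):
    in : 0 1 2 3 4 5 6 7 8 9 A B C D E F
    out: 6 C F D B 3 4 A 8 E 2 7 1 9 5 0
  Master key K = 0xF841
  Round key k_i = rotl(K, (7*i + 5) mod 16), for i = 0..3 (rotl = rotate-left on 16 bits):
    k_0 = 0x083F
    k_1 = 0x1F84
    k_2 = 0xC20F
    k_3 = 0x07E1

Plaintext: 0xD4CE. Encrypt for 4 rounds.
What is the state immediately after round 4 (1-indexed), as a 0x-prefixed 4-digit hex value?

0xDE2F

s_0 = plaintext = 0xD4CE
s_1 = Round(s_0, k_0) = 0xCED8
s_2 = Round(s_1, k_1) = 0xD8FF
s_3 = Round(s_2, k_2) = 0xFFDE
s_4 = Round(s_3, k_3) = 0xDE2F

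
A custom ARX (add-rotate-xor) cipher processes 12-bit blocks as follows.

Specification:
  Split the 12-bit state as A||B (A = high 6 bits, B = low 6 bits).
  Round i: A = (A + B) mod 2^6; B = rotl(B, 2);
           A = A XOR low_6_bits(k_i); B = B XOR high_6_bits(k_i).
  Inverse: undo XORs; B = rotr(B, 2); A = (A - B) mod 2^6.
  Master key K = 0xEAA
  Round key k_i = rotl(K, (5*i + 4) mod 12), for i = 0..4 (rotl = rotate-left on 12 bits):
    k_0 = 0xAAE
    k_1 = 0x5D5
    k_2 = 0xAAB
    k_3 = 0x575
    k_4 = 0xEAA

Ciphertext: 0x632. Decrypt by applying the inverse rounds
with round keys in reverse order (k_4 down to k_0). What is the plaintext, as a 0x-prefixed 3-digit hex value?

0xFE8

s_0 = ciphertext = 0x632
s_1 = InvRound(s_0, k_4) = 0xC02
s_2 = InvRound(s_1, k_3) = 0x435
s_3 = InvRound(s_2, k_2) = 0x137
s_4 = InvRound(s_3, k_1) = 0x248
s_5 = InvRound(s_4, k_0) = 0xFE8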